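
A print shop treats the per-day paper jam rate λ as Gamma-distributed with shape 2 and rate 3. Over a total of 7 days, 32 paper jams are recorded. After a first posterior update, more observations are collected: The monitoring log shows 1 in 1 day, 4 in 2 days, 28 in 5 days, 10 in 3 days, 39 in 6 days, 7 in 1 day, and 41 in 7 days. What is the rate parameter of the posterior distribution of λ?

35

Total count 32 over total exposure 7 days.
After the first batch: Gamma(2 + 32, 3 + 7) = Gamma(34, 10).
Total count: 1 + 4 + 28 + 10 + 39 + 7 + 41 = 130.
Total exposure: 1 + 2 + 5 + 3 + 6 + 1 + 7 = 25 days.
After the second batch: Gamma(34 + 130, 10 + 25) = Gamma(164, 35).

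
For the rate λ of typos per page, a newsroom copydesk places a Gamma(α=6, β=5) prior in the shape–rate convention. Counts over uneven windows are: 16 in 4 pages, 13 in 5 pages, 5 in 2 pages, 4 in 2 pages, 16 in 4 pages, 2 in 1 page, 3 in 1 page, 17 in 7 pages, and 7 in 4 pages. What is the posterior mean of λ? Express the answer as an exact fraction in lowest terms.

Total count: 16 + 13 + 5 + 4 + 16 + 2 + 3 + 17 + 7 = 83.
Total exposure: 4 + 5 + 2 + 2 + 4 + 1 + 1 + 7 + 4 = 30 pages.
The Gamma prior is conjugate for the Poisson rate, so λ | data ~ Gamma(6+83, 5+30) = Gamma(89, 35).
Posterior mean = α'/β' = 89/35.

89/35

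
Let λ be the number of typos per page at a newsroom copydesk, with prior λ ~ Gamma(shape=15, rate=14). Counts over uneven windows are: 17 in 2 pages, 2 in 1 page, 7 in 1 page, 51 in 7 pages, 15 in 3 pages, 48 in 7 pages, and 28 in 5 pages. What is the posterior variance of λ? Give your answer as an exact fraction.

Total count: 17 + 2 + 7 + 51 + 15 + 48 + 28 = 168.
Total exposure: 2 + 1 + 1 + 7 + 3 + 7 + 5 = 26 pages.
Conjugate update: add total count to the shape and total exposure to the rate, giving Gamma(183, 40).
Posterior variance = α'/β'² = 183/1600.

183/1600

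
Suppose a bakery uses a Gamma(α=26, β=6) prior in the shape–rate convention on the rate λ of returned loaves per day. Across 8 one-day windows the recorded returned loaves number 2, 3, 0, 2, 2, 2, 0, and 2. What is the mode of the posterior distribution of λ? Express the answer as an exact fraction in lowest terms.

19/7

Total count: 2 + 3 + 0 + 2 + 2 + 2 + 0 + 2 = 13.
Total exposure: 8 days.
The Gamma prior is conjugate for the Poisson rate, so λ | data ~ Gamma(26+13, 6+8) = Gamma(39, 14).
Posterior mode = (α'−1)/β' = 38/14 = 19/7.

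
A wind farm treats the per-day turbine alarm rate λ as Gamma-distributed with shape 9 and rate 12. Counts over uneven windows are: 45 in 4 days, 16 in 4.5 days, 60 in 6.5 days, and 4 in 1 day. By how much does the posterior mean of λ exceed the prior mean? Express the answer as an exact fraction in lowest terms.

113/28

Total count: 45 + 16 + 60 + 4 = 125.
Total exposure: 4 + 4.5 + 6.5 + 1 = 16 days.
Gamma(α, β) with Poisson data over total exposure Σt gives posterior Gamma(α+Σx, β+Σt) = Gamma(134, 28).
Posterior mean = 134/28 = 67/14; prior mean = 9/12 = 3/4. Difference = 67/14 − 3/4 = 113/28.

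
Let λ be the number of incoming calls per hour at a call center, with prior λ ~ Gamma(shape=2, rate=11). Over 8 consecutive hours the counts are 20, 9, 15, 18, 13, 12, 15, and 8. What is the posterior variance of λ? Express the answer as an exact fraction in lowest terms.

Total count: 20 + 9 + 15 + 18 + 13 + 12 + 15 + 8 = 110.
Total exposure: 8 hours.
Conjugate update: add total count to the shape and total exposure to the rate, giving Gamma(112, 19).
Posterior variance = α'/β'² = 112/361.

112/361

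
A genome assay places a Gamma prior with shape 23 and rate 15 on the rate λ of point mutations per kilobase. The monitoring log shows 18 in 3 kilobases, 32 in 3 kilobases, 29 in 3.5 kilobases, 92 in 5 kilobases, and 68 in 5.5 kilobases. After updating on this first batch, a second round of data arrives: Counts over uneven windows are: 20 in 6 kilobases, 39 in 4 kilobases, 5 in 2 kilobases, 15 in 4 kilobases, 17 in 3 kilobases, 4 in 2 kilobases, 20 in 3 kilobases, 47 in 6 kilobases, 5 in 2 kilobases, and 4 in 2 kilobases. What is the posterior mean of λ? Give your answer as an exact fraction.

146/23

Total count: 18 + 32 + 29 + 92 + 68 = 239.
Total exposure: 3 + 3 + 3.5 + 5 + 5.5 = 20 kilobases.
After the first batch: Gamma(23 + 239, 15 + 20) = Gamma(262, 35).
Total count: 20 + 39 + 5 + 15 + 17 + 4 + 20 + 47 + 5 + 4 = 176.
Total exposure: 6 + 4 + 2 + 4 + 3 + 2 + 3 + 6 + 2 + 2 = 34 kilobases.
After the second batch: Gamma(262 + 176, 35 + 34) = Gamma(438, 69).
Posterior mean = α'/β' = 438/69 = 146/23.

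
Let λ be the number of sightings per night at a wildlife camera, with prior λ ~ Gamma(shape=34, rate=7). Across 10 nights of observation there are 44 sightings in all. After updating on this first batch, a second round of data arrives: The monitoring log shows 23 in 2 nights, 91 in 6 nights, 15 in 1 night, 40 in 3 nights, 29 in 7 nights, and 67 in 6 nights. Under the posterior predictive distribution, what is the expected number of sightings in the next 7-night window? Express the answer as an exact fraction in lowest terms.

Total count 44 over total exposure 10 nights.
After the first batch: Gamma(34 + 44, 7 + 10) = Gamma(78, 17).
Total count: 23 + 91 + 15 + 40 + 29 + 67 = 265.
Total exposure: 2 + 6 + 1 + 3 + 7 + 6 = 25 nights.
After the second batch: Gamma(78 + 265, 17 + 25) = Gamma(343, 42).
Predictive mean over a 7-night window = T·E[λ|data] = 7·343/42 = 343/6.

343/6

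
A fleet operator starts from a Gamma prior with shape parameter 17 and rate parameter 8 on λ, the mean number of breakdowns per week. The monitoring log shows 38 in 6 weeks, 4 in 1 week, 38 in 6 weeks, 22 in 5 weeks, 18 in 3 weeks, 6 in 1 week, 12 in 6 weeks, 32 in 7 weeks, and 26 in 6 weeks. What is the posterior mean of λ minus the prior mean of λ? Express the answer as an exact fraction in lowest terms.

Total count: 38 + 4 + 38 + 22 + 18 + 6 + 12 + 32 + 26 = 196.
Total exposure: 6 + 1 + 6 + 5 + 3 + 1 + 6 + 7 + 6 = 41 weeks.
Conjugate update: add total count to the shape and total exposure to the rate, giving Gamma(213, 49).
Posterior mean = 213/49 = 213/49; prior mean = 17/8 = 17/8. Difference = 213/49 − 17/8 = 871/392.

871/392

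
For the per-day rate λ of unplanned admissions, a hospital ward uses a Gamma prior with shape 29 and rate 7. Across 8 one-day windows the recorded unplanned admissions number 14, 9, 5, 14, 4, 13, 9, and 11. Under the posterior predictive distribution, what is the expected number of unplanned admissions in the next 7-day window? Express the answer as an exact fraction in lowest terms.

252/5

Total count: 14 + 9 + 5 + 14 + 4 + 13 + 9 + 11 = 79.
Total exposure: 8 days.
Gamma(α, β) with Poisson data over total exposure Σt gives posterior Gamma(α+Σx, β+Σt) = Gamma(108, 15).
Predictive mean over a 7-day window = T·E[λ|data] = 7·108/15 = 252/5.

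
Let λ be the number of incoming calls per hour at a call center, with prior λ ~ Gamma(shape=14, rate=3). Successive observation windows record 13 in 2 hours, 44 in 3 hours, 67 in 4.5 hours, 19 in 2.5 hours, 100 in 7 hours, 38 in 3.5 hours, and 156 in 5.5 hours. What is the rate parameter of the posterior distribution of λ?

31

Total count: 13 + 44 + 67 + 19 + 100 + 38 + 156 = 437.
Total exposure: 2 + 3 + 4.5 + 2.5 + 7 + 3.5 + 5.5 = 28 hours.
Gamma(α, β) with Poisson data over total exposure Σt gives posterior Gamma(α+Σx, β+Σt) = Gamma(451, 31).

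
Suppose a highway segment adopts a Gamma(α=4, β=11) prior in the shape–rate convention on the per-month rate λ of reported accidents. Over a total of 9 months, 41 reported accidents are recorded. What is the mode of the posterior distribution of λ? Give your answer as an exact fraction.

Total count 41 over total exposure 9 months.
Posterior: α' = 4 + 41 = 45, β' = 11 + 9 = 20.
Posterior mode = (α'−1)/β' = 44/20 = 11/5.

11/5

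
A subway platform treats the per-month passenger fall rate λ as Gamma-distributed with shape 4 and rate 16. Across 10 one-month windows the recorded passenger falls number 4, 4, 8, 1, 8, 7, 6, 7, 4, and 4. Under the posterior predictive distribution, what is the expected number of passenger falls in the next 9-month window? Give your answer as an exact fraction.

Total count: 4 + 4 + 8 + 1 + 8 + 7 + 6 + 7 + 4 + 4 = 53.
Total exposure: 10 months.
Posterior: α' = 4 + 53 = 57, β' = 16 + 10 = 26.
Predictive mean over a 9-month window = T·E[λ|data] = 9·57/26 = 513/26.

513/26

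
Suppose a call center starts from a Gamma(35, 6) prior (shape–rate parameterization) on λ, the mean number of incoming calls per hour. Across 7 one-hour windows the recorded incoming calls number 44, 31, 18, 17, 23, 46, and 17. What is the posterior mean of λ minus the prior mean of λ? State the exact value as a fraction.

Total count: 44 + 31 + 18 + 17 + 23 + 46 + 17 = 196.
Total exposure: 7 hours.
Gamma(α, β) with Poisson data over total exposure Σt gives posterior Gamma(α+Σx, β+Σt) = Gamma(231, 13).
Posterior mean = 231/13 = 231/13; prior mean = 35/6 = 35/6. Difference = 231/13 − 35/6 = 931/78.

931/78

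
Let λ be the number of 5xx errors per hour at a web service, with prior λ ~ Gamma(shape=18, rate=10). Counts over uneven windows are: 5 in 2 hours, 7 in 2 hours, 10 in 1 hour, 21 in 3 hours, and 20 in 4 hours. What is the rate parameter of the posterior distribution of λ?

22

Total count: 5 + 7 + 10 + 21 + 20 = 63.
Total exposure: 2 + 2 + 1 + 3 + 4 = 12 hours.
The Gamma prior is conjugate for the Poisson rate, so λ | data ~ Gamma(18+63, 10+12) = Gamma(81, 22).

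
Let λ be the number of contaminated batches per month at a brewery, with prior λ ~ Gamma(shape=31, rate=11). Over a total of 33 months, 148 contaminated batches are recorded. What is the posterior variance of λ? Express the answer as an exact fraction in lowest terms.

Total count 148 over total exposure 33 months.
The Gamma prior is conjugate for the Poisson rate, so λ | data ~ Gamma(31+148, 11+33) = Gamma(179, 44).
Posterior variance = α'/β'² = 179/1936.

179/1936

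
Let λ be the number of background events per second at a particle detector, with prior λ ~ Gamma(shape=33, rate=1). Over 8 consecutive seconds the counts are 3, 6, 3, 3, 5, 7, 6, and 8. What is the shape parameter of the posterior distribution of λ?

74

Total count: 3 + 6 + 3 + 3 + 5 + 7 + 6 + 8 = 41.
Total exposure: 8 seconds.
Posterior: α' = 33 + 41 = 74, β' = 1 + 8 = 9.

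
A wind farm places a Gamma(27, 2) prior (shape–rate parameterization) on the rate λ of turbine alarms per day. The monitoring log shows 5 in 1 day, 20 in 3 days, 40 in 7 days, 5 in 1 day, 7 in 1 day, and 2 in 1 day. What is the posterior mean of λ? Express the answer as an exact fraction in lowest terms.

53/8

Total count: 5 + 20 + 40 + 5 + 7 + 2 = 79.
Total exposure: 1 + 3 + 7 + 1 + 1 + 1 = 14 days.
By Gamma–Poisson conjugacy, the posterior is Gamma(α + Σx, β + Σt) = Gamma(27 + 79, 2 + 14) = Gamma(106, 16).
Posterior mean = α'/β' = 106/16 = 53/8.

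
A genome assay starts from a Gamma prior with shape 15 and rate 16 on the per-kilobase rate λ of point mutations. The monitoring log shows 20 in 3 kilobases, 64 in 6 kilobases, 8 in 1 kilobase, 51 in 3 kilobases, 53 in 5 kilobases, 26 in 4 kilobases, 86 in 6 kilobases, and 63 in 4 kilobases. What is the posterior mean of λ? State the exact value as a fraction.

193/24

Total count: 20 + 64 + 8 + 51 + 53 + 26 + 86 + 63 = 371.
Total exposure: 3 + 6 + 1 + 3 + 5 + 4 + 6 + 4 = 32 kilobases.
The Gamma prior is conjugate for the Poisson rate, so λ | data ~ Gamma(15+371, 16+32) = Gamma(386, 48).
Posterior mean = α'/β' = 386/48 = 193/24.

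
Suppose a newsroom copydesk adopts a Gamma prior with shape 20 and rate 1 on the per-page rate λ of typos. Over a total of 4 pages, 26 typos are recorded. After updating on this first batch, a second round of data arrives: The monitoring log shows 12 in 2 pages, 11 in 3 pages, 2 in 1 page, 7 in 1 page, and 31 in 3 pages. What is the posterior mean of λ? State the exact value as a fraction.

109/15

Total count 26 over total exposure 4 pages.
After the first batch: Gamma(20 + 26, 1 + 4) = Gamma(46, 5).
Total count: 12 + 11 + 2 + 7 + 31 = 63.
Total exposure: 2 + 3 + 1 + 1 + 3 = 10 pages.
After the second batch: Gamma(46 + 63, 5 + 10) = Gamma(109, 15).
Posterior mean = α'/β' = 109/15.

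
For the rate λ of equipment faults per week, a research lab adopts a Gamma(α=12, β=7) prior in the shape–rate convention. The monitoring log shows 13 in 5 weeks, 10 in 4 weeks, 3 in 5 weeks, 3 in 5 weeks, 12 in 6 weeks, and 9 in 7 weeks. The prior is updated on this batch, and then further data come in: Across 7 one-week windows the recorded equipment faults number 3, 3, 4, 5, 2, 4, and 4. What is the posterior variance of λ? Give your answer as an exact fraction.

Total count: 13 + 10 + 3 + 3 + 12 + 9 = 50.
Total exposure: 5 + 4 + 5 + 5 + 6 + 7 = 32 weeks.
After the first batch: Gamma(12 + 50, 7 + 32) = Gamma(62, 39).
Total count: 3 + 3 + 4 + 5 + 2 + 4 + 4 = 25.
Total exposure: 7 weeks.
After the second batch: Gamma(62 + 25, 39 + 7) = Gamma(87, 46).
Posterior variance = α'/β'² = 87/2116.

87/2116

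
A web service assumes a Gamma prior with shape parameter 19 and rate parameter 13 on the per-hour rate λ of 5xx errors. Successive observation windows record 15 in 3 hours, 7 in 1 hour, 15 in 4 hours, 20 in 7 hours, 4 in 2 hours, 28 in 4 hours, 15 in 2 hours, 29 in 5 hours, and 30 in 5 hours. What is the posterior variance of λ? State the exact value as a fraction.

91/1058

Total count: 15 + 7 + 15 + 20 + 4 + 28 + 15 + 29 + 30 = 163.
Total exposure: 3 + 1 + 4 + 7 + 2 + 4 + 2 + 5 + 5 = 33 hours.
The Gamma prior is conjugate for the Poisson rate, so λ | data ~ Gamma(19+163, 13+33) = Gamma(182, 46).
Posterior variance = α'/β'² = 182/2116 = 91/1058.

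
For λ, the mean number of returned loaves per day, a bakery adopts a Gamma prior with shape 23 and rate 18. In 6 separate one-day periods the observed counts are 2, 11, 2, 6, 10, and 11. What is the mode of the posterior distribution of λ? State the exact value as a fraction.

Total count: 2 + 11 + 2 + 6 + 10 + 11 = 42.
Total exposure: 6 days.
By Gamma–Poisson conjugacy, the posterior is Gamma(α + Σx, β + Σt) = Gamma(23 + 42, 18 + 6) = Gamma(65, 24).
Posterior mode = (α'−1)/β' = 64/24 = 8/3.

8/3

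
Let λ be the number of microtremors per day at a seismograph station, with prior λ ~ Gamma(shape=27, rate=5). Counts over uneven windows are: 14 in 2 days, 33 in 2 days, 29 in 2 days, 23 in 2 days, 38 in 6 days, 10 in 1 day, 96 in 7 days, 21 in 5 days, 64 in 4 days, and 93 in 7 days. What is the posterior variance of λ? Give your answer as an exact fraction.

448/1849

Total count: 14 + 33 + 29 + 23 + 38 + 10 + 96 + 21 + 64 + 93 = 421.
Total exposure: 2 + 2 + 2 + 2 + 6 + 1 + 7 + 5 + 4 + 7 = 38 days.
Gamma(α, β) with Poisson data over total exposure Σt gives posterior Gamma(α+Σx, β+Σt) = Gamma(448, 43).
Posterior variance = α'/β'² = 448/1849.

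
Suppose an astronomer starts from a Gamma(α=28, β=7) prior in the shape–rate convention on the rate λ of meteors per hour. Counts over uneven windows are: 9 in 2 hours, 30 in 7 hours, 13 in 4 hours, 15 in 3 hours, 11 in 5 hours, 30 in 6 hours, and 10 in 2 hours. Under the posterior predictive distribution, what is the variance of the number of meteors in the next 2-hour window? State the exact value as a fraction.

1387/162

Total count: 9 + 30 + 13 + 15 + 11 + 30 + 10 = 118.
Total exposure: 2 + 7 + 4 + 3 + 5 + 6 + 2 = 29 hours.
Gamma(α, β) with Poisson data over total exposure Σt gives posterior Gamma(α+Σx, β+Σt) = Gamma(146, 36).
The posterior predictive for a window of length T is Negative Binomial with variance T·α'·(β'+T)/β'² = 2·146·38/1296 = 1387/162.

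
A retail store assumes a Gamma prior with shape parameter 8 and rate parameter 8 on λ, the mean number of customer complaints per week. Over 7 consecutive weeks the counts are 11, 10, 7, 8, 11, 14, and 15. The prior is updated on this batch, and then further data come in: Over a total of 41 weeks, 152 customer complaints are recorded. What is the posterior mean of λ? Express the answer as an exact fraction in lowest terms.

Total count: 11 + 10 + 7 + 8 + 11 + 14 + 15 = 76.
Total exposure: 7 weeks.
After the first batch: Gamma(8 + 76, 8 + 7) = Gamma(84, 15).
Total count 152 over total exposure 41 weeks.
After the second batch: Gamma(84 + 152, 15 + 41) = Gamma(236, 56).
Posterior mean = α'/β' = 236/56 = 59/14.

59/14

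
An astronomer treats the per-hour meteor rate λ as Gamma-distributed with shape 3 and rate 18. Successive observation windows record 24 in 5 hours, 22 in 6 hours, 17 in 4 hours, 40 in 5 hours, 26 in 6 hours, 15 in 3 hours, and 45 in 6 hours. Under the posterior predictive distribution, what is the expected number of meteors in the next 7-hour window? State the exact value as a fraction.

Total count: 24 + 22 + 17 + 40 + 26 + 15 + 45 = 189.
Total exposure: 5 + 6 + 4 + 5 + 6 + 3 + 6 = 35 hours.
Conjugate update: add total count to the shape and total exposure to the rate, giving Gamma(192, 53).
Predictive mean over a 7-hour window = T·E[λ|data] = 7·192/53 = 1344/53.

1344/53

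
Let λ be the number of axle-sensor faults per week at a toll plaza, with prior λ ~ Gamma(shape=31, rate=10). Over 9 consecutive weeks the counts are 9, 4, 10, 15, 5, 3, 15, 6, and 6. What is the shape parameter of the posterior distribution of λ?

Total count: 9 + 4 + 10 + 15 + 5 + 3 + 15 + 6 + 6 = 73.
Total exposure: 9 weeks.
The Gamma prior is conjugate for the Poisson rate, so λ | data ~ Gamma(31+73, 10+9) = Gamma(104, 19).

104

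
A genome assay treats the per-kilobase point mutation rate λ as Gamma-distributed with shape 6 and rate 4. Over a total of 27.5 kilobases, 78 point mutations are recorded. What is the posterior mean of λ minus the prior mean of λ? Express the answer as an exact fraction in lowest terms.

Total count 78 over total exposure 27.5 kilobases.
Gamma(α, β) with Poisson data over total exposure Σt gives posterior Gamma(α+Σx, β+Σt) = Gamma(84, 63/2).
Posterior mean = 84/(63/2) = 8/3; prior mean = 6/4 = 3/2. Difference = 8/3 − 3/2 = 7/6.

7/6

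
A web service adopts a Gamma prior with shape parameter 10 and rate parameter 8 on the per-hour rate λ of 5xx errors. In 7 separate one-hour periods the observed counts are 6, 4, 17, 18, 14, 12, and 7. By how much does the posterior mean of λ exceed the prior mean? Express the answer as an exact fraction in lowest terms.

Total count: 6 + 4 + 17 + 18 + 14 + 12 + 7 = 78.
Total exposure: 7 hours.
The Gamma prior is conjugate for the Poisson rate, so λ | data ~ Gamma(10+78, 8+7) = Gamma(88, 15).
Posterior mean = 88/15 = 88/15; prior mean = 10/8 = 5/4. Difference = 88/15 − 5/4 = 277/60.

277/60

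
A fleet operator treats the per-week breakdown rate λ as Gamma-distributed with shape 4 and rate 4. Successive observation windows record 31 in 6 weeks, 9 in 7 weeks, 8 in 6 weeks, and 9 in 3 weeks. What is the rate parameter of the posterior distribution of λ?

26

Total count: 31 + 9 + 8 + 9 = 57.
Total exposure: 6 + 7 + 6 + 3 = 22 weeks.
Conjugate update: add total count to the shape and total exposure to the rate, giving Gamma(61, 26).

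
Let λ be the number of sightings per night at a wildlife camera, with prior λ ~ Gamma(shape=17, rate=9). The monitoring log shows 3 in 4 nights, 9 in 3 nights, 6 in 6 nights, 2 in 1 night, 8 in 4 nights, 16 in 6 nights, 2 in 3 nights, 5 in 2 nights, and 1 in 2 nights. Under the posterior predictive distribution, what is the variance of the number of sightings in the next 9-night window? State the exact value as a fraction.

Total count: 3 + 9 + 6 + 2 + 8 + 16 + 2 + 5 + 1 = 52.
Total exposure: 4 + 3 + 6 + 1 + 4 + 6 + 3 + 2 + 2 = 31 nights.
Conjugate update: add total count to the shape and total exposure to the rate, giving Gamma(69, 40).
The posterior predictive for a window of length T is Negative Binomial with variance T·α'·(β'+T)/β'² = 9·69·49/1600 = 30429/1600.

30429/1600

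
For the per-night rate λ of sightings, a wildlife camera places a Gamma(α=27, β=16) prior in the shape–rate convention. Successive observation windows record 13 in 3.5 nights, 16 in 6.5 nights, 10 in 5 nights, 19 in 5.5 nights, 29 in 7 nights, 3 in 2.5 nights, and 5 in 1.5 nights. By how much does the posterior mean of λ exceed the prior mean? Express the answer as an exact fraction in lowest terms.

1339/1520

Total count: 13 + 16 + 10 + 19 + 29 + 3 + 5 = 95.
Total exposure: 3.5 + 6.5 + 5 + 5.5 + 7 + 2.5 + 1.5 = 31.5 nights.
By Gamma–Poisson conjugacy, the posterior is Gamma(α + Σx, β + Σt) = Gamma(27 + 95, 16 + 31.5) = Gamma(122, 95/2).
Posterior mean = 122/(95/2) = 244/95; prior mean = 27/16 = 27/16. Difference = 244/95 − 27/16 = 1339/1520.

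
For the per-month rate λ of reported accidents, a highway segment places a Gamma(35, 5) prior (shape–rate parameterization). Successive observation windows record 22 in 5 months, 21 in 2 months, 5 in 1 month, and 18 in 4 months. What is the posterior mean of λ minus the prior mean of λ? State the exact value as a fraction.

-18/17

Total count: 22 + 21 + 5 + 18 = 66.
Total exposure: 5 + 2 + 1 + 4 = 12 months.
Posterior: α' = 35 + 66 = 101, β' = 5 + 12 = 17.
Posterior mean = 101/17 = 101/17; prior mean = 35/5 = 7. Difference = 101/17 − 7 = -18/17.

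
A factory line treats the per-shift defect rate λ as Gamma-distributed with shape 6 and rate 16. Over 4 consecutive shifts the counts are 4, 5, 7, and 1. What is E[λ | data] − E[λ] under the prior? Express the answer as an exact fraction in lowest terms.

Total count: 4 + 5 + 7 + 1 = 17.
Total exposure: 4 shifts.
Conjugate update: add total count to the shape and total exposure to the rate, giving Gamma(23, 20).
Posterior mean = 23/20 = 23/20; prior mean = 6/16 = 3/8. Difference = 23/20 − 3/8 = 31/40.

31/40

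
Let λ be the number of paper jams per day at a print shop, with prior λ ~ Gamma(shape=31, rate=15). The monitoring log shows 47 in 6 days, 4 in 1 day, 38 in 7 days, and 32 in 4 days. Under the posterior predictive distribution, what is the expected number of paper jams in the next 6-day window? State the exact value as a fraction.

Total count: 47 + 4 + 38 + 32 = 121.
Total exposure: 6 + 1 + 7 + 4 = 18 days.
By Gamma–Poisson conjugacy, the posterior is Gamma(α + Σx, β + Σt) = Gamma(31 + 121, 15 + 18) = Gamma(152, 33).
Predictive mean over a 6-day window = T·E[λ|data] = 6·152/33 = 304/11.

304/11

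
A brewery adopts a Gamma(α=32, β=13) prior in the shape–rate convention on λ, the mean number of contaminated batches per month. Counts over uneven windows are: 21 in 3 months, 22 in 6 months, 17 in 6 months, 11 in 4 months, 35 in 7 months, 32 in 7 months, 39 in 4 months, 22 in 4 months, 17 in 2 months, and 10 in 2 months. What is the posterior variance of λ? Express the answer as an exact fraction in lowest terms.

129/1682

Total count: 21 + 22 + 17 + 11 + 35 + 32 + 39 + 22 + 17 + 10 = 226.
Total exposure: 3 + 6 + 6 + 4 + 7 + 7 + 4 + 4 + 2 + 2 = 45 months.
The Gamma prior is conjugate for the Poisson rate, so λ | data ~ Gamma(32+226, 13+45) = Gamma(258, 58).
Posterior variance = α'/β'² = 258/3364 = 129/1682.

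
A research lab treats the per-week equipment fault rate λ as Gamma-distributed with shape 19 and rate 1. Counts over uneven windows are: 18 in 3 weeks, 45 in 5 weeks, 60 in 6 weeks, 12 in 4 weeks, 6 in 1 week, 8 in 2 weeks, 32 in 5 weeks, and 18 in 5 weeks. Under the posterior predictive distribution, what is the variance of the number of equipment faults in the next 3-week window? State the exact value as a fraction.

Total count: 18 + 45 + 60 + 12 + 6 + 8 + 32 + 18 = 199.
Total exposure: 3 + 5 + 6 + 4 + 1 + 2 + 5 + 5 = 31 weeks.
Conjugate update: add total count to the shape and total exposure to the rate, giving Gamma(218, 32).
The posterior predictive for a window of length T is Negative Binomial with variance T·α'·(β'+T)/β'² = 3·218·35/1024 = 11445/512.

11445/512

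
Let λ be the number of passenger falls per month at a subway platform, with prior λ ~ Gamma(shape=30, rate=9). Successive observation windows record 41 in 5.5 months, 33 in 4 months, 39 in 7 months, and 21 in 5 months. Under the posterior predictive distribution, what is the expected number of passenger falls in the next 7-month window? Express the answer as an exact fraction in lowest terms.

Total count: 41 + 33 + 39 + 21 = 134.
Total exposure: 5.5 + 4 + 7 + 5 = 21.5 months.
Posterior: α' = 30 + 134 = 164, β' = 9 + 21.5 = 61/2.
Predictive mean over a 7-month window = T·E[λ|data] = 7·164/(61/2) = 2296/61.

2296/61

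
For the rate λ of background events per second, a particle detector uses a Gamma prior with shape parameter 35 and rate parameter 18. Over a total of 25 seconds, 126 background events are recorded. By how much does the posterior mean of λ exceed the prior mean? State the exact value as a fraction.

1393/774

Total count 126 over total exposure 25 seconds.
Conjugate update: add total count to the shape and total exposure to the rate, giving Gamma(161, 43).
Posterior mean = 161/43 = 161/43; prior mean = 35/18 = 35/18. Difference = 161/43 − 35/18 = 1393/774.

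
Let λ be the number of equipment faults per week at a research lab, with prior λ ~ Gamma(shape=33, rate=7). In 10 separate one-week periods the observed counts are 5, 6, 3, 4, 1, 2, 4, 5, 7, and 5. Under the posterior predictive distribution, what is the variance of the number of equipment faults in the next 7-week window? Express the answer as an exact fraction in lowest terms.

12600/289

Total count: 5 + 6 + 3 + 4 + 1 + 2 + 4 + 5 + 7 + 5 = 42.
Total exposure: 10 weeks.
The Gamma prior is conjugate for the Poisson rate, so λ | data ~ Gamma(33+42, 7+10) = Gamma(75, 17).
The posterior predictive for a window of length T is Negative Binomial with variance T·α'·(β'+T)/β'² = 7·75·24/289 = 12600/289.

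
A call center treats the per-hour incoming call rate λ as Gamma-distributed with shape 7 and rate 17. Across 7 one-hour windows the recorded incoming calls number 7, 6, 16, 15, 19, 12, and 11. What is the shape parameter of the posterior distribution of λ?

Total count: 7 + 6 + 16 + 15 + 19 + 12 + 11 = 86.
Total exposure: 7 hours.
Posterior: α' = 7 + 86 = 93, β' = 17 + 7 = 24.

93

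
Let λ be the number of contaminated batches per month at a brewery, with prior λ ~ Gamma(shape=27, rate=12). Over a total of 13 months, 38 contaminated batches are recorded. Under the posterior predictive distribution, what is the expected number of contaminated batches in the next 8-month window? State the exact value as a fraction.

Total count 38 over total exposure 13 months.
The Gamma prior is conjugate for the Poisson rate, so λ | data ~ Gamma(27+38, 12+13) = Gamma(65, 25).
Predictive mean over an 8-month window = T·E[λ|data] = 8·65/25 = 104/5.

104/5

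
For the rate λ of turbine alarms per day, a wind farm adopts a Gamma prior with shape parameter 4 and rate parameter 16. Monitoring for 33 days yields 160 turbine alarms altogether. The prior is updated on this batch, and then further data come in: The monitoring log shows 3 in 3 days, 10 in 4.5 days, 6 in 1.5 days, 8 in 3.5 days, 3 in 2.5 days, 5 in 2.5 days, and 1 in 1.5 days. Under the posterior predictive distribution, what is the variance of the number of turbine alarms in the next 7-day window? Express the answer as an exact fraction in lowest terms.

13125/578

Total count 160 over total exposure 33 days.
After the first batch: Gamma(4 + 160, 16 + 33) = Gamma(164, 49).
Total count: 3 + 10 + 6 + 8 + 3 + 5 + 1 = 36.
Total exposure: 3 + 4.5 + 1.5 + 3.5 + 2.5 + 2.5 + 1.5 = 19 days.
After the second batch: Gamma(164 + 36, 49 + 19) = Gamma(200, 68).
The posterior predictive for a window of length T is Negative Binomial with variance T·α'·(β'+T)/β'² = 7·200·75/4624 = 13125/578.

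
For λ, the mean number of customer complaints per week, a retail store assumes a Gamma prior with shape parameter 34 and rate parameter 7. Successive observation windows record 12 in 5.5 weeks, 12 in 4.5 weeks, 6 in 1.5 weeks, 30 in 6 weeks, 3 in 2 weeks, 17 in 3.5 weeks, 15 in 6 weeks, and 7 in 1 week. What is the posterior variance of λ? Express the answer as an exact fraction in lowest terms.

136/1369

Total count: 12 + 12 + 6 + 30 + 3 + 17 + 15 + 7 = 102.
Total exposure: 5.5 + 4.5 + 1.5 + 6 + 2 + 3.5 + 6 + 1 = 30 weeks.
The Gamma prior is conjugate for the Poisson rate, so λ | data ~ Gamma(34+102, 7+30) = Gamma(136, 37).
Posterior variance = α'/β'² = 136/1369.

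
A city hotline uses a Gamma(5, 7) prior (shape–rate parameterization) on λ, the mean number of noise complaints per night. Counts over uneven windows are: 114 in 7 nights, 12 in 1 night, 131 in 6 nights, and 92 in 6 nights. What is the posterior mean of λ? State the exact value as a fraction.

Total count: 114 + 12 + 131 + 92 = 349.
Total exposure: 7 + 1 + 6 + 6 = 20 nights.
The Gamma prior is conjugate for the Poisson rate, so λ | data ~ Gamma(5+349, 7+20) = Gamma(354, 27).
Posterior mean = α'/β' = 354/27 = 118/9.

118/9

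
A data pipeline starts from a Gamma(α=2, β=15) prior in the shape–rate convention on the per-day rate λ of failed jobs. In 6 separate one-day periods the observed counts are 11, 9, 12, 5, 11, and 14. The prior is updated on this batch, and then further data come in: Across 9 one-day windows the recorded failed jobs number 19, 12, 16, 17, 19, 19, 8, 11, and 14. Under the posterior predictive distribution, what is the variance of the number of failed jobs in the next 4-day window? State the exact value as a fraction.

Total count: 11 + 9 + 12 + 5 + 11 + 14 = 62.
Total exposure: 6 days.
After the first batch: Gamma(2 + 62, 15 + 6) = Gamma(64, 21).
Total count: 19 + 12 + 16 + 17 + 19 + 19 + 8 + 11 + 14 = 135.
Total exposure: 9 days.
After the second batch: Gamma(64 + 135, 21 + 9) = Gamma(199, 30).
The posterior predictive for a window of length T is Negative Binomial with variance T·α'·(β'+T)/β'² = 4·199·34/900 = 6766/225.

6766/225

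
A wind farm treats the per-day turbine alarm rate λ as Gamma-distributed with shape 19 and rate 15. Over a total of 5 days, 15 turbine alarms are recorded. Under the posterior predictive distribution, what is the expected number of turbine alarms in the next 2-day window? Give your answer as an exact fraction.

Total count 15 over total exposure 5 days.
Gamma(α, β) with Poisson data over total exposure Σt gives posterior Gamma(α+Σx, β+Σt) = Gamma(34, 20).
Predictive mean over a 2-day window = T·E[λ|data] = 2·34/20 = 17/5.

17/5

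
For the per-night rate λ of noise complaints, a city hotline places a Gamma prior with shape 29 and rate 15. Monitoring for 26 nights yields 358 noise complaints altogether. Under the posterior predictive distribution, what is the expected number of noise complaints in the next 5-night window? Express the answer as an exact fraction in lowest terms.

1935/41

Total count 358 over total exposure 26 nights.
Conjugate update: add total count to the shape and total exposure to the rate, giving Gamma(387, 41).
Predictive mean over a 5-night window = T·E[λ|data] = 5·387/41 = 1935/41.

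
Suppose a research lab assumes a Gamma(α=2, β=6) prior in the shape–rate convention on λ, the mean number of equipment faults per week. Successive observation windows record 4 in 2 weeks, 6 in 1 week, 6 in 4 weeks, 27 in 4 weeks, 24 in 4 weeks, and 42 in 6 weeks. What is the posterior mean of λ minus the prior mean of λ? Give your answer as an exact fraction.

Total count: 4 + 6 + 6 + 27 + 24 + 42 = 109.
Total exposure: 2 + 1 + 4 + 4 + 4 + 6 = 21 weeks.
Gamma(α, β) with Poisson data over total exposure Σt gives posterior Gamma(α+Σx, β+Σt) = Gamma(111, 27).
Posterior mean = 111/27 = 37/9; prior mean = 2/6 = 1/3. Difference = 37/9 − 1/3 = 34/9.

34/9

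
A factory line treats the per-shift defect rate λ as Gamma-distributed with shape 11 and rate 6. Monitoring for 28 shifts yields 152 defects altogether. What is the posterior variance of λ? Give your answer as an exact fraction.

Total count 152 over total exposure 28 shifts.
Posterior: α' = 11 + 152 = 163, β' = 6 + 28 = 34.
Posterior variance = α'/β'² = 163/1156.

163/1156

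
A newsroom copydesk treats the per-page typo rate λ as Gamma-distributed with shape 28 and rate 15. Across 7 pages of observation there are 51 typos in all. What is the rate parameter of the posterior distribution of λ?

22

Total count 51 over total exposure 7 pages.
By Gamma–Poisson conjugacy, the posterior is Gamma(α + Σx, β + Σt) = Gamma(28 + 51, 15 + 7) = Gamma(79, 22).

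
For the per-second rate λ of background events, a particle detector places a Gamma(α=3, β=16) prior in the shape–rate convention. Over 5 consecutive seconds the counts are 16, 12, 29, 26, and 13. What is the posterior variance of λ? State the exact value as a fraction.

Total count: 16 + 12 + 29 + 26 + 13 = 96.
Total exposure: 5 seconds.
Conjugate update: add total count to the shape and total exposure to the rate, giving Gamma(99, 21).
Posterior variance = α'/β'² = 99/441 = 11/49.

11/49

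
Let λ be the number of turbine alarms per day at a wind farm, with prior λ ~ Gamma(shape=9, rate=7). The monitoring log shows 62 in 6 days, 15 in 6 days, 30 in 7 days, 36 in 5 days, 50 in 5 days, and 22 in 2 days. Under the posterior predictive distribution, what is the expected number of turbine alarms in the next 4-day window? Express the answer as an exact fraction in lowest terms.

Total count: 62 + 15 + 30 + 36 + 50 + 22 = 215.
Total exposure: 6 + 6 + 7 + 5 + 5 + 2 = 31 days.
By Gamma–Poisson conjugacy, the posterior is Gamma(α + Σx, β + Σt) = Gamma(9 + 215, 7 + 31) = Gamma(224, 38).
Predictive mean over a 4-day window = T·E[λ|data] = 4·224/38 = 448/19.

448/19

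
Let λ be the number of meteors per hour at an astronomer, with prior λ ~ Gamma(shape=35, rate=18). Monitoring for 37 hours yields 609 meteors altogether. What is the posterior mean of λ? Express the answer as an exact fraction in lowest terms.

644/55

Total count 609 over total exposure 37 hours.
Posterior: α' = 35 + 609 = 644, β' = 18 + 37 = 55.
Posterior mean = α'/β' = 644/55.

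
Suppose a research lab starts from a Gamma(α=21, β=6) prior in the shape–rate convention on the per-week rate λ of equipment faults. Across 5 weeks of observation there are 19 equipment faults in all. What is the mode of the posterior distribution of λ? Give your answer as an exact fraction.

Total count 19 over total exposure 5 weeks.
Conjugate update: add total count to the shape and total exposure to the rate, giving Gamma(40, 11).
Posterior mode = (α'−1)/β' = 39/11.

39/11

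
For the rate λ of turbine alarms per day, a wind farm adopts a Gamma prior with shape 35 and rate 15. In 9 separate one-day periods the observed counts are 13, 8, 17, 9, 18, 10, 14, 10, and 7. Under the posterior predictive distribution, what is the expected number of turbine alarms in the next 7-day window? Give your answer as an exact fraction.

Total count: 13 + 8 + 17 + 9 + 18 + 10 + 14 + 10 + 7 = 106.
Total exposure: 9 days.
The Gamma prior is conjugate for the Poisson rate, so λ | data ~ Gamma(35+106, 15+9) = Gamma(141, 24).
Predictive mean over a 7-day window = T·E[λ|data] = 7·141/24 = 329/8.

329/8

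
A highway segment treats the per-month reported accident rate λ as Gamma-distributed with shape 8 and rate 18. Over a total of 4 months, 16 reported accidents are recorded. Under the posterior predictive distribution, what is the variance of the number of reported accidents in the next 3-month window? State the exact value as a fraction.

450/121

Total count 16 over total exposure 4 months.
Gamma(α, β) with Poisson data over total exposure Σt gives posterior Gamma(α+Σx, β+Σt) = Gamma(24, 22).
The posterior predictive for a window of length T is Negative Binomial with variance T·α'·(β'+T)/β'² = 3·24·25/484 = 450/121.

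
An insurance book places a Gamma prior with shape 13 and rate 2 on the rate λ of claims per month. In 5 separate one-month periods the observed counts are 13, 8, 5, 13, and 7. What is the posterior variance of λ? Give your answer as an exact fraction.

Total count: 13 + 8 + 5 + 13 + 7 = 46.
Total exposure: 5 months.
The Gamma prior is conjugate for the Poisson rate, so λ | data ~ Gamma(13+46, 2+5) = Gamma(59, 7).
Posterior variance = α'/β'² = 59/49.

59/49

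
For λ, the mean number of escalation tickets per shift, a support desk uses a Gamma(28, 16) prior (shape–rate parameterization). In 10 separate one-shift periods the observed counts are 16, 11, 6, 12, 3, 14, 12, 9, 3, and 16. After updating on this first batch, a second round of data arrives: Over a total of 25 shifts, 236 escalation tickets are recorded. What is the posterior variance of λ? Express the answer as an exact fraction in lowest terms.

122/867

Total count: 16 + 11 + 6 + 12 + 3 + 14 + 12 + 9 + 3 + 16 = 102.
Total exposure: 10 shifts.
After the first batch: Gamma(28 + 102, 16 + 10) = Gamma(130, 26).
Total count 236 over total exposure 25 shifts.
After the second batch: Gamma(130 + 236, 26 + 25) = Gamma(366, 51).
Posterior variance = α'/β'² = 366/2601 = 122/867.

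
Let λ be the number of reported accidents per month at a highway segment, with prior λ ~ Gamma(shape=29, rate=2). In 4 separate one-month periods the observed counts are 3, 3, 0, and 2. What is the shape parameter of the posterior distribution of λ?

Total count: 3 + 3 + 0 + 2 = 8.
Total exposure: 4 months.
By Gamma–Poisson conjugacy, the posterior is Gamma(α + Σx, β + Σt) = Gamma(29 + 8, 2 + 4) = Gamma(37, 6).

37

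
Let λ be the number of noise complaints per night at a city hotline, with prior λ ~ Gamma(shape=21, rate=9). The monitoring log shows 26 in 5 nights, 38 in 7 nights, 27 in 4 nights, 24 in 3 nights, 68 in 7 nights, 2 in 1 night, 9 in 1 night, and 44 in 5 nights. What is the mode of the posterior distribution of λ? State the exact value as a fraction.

43/7

Total count: 26 + 38 + 27 + 24 + 68 + 2 + 9 + 44 = 238.
Total exposure: 5 + 7 + 4 + 3 + 7 + 1 + 1 + 5 = 33 nights.
Posterior: α' = 21 + 238 = 259, β' = 9 + 33 = 42.
Posterior mode = (α'−1)/β' = 258/42 = 43/7.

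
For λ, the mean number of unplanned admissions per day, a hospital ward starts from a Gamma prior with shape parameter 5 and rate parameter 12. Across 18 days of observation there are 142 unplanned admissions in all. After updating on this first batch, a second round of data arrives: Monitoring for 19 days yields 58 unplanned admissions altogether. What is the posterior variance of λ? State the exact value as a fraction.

Total count 142 over total exposure 18 days.
After the first batch: Gamma(5 + 142, 12 + 18) = Gamma(147, 30).
Total count 58 over total exposure 19 days.
After the second batch: Gamma(147 + 58, 30 + 19) = Gamma(205, 49).
Posterior variance = α'/β'² = 205/2401.

205/2401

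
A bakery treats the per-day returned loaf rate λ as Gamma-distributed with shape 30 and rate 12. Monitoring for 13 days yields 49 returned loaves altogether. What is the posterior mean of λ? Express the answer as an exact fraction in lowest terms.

Total count 49 over total exposure 13 days.
Posterior: α' = 30 + 49 = 79, β' = 12 + 13 = 25.
Posterior mean = α'/β' = 79/25.

79/25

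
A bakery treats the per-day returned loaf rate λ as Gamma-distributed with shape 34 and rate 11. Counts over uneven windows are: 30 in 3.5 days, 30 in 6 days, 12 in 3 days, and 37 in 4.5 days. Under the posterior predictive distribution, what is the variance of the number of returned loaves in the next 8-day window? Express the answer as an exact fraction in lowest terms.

2574/49

Total count: 30 + 30 + 12 + 37 = 109.
Total exposure: 3.5 + 6 + 3 + 4.5 = 17 days.
Posterior: α' = 34 + 109 = 143, β' = 11 + 17 = 28.
The posterior predictive for a window of length T is Negative Binomial with variance T·α'·(β'+T)/β'² = 8·143·36/784 = 2574/49.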